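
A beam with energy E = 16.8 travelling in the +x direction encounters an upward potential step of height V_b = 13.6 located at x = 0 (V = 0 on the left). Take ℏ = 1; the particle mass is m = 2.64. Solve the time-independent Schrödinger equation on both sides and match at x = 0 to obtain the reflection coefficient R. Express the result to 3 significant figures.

On each side the TISE gives plane waves with k = √(2m(E − V))/ℏ: k₁ = √(2·2.64·16.8) = 9.418, k₂ = √(2·2.64·3.2) = 4.110.
Continuity of ψ and ψ′ at the step yields the reflection amplitude r = (k₁ − k₂)/(k₁ + k₂) = 0.3923; thus R = |r|² = 0.1539, T = 0.8461.

R = 0.154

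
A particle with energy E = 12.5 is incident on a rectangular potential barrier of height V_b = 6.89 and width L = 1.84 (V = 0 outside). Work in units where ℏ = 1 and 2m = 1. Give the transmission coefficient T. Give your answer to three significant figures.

T = 0.870

Above the barrier the interior wavenumber is k₂ = √(2m(E − V_b))/ℏ = 2.369, giving phase k₂L = 4.358.
Matching at both interfaces gives T⁻¹ = 1 + V_b² sin²(k₂L) / [4E(E − V_b)] = 1.149, hence T = 0.870.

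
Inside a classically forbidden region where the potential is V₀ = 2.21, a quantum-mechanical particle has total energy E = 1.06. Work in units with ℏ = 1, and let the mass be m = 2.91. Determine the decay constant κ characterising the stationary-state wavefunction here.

Since E < V₀ the TISE in this region is ψ'' = κ²ψ with κ = √(2m(V₀ − E))/ℏ.
κ = √(2 × 2.91 × 1.15) = 2.587.

κ = 2.59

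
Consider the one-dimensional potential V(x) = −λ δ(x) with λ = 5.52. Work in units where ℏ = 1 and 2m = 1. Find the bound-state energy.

E = -7.62

For x ≠ 0 the bound state is ψ ∝ e^{−κ|x|}; integrating the TISE across the delta gives the cusp condition 2κ = 2mλ/ℏ², so κ = 2.760.
Then E = −ℏ²κ²/(2m) = −mλ²/(2ℏ²) = -7.618.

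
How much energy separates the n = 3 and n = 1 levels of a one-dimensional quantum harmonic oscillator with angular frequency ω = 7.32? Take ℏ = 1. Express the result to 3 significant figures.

ΔE = 14.6

E_n = ℏω(n + ½), so ΔE = (3 − 1) ℏω = 2 × 7.32 = 14.64.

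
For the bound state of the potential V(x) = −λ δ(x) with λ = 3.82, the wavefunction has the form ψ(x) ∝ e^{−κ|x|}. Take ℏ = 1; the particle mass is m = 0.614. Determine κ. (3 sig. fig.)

κ = 2.35

Integrating the TISE across x = 0 gives the cusp condition ψ'(0⁺) − ψ'(0⁻) = −(2mλ/ℏ²)ψ(0).
With ψ ∝ e^{−κ|x|} this yields −2κ = −2mλ/ℏ², so κ = mλ/ℏ² = 2.345.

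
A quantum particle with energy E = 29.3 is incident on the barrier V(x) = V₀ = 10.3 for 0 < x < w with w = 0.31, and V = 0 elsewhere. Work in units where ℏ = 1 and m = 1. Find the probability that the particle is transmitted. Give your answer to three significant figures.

T = 0.959

E > V₀: inside the barrier k₂ = √(2m(E − V₀))/ℏ = 6.164, k₂w = 1.911.
T = [1 + V₀² sin²(k₂w) / (4E(E − V₀))]⁻¹ = 1/1.042 = 0.959.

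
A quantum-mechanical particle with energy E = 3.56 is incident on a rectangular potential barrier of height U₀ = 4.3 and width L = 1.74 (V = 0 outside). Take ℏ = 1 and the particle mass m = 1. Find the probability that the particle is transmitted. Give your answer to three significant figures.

Since E < U₀ the interior solution is evanescent with decay constant κ = √(2m(U₀ − E))/ℏ = 1.217.
κL = 2.117, sinh(κL) = 4.092.
Matching ψ, ψ′ at both faces gives T = [1 + U₀² sinh²(κL) / (4E(U₀ − E))]⁻¹ = 1/30.38 = 0.0329.

T = 0.0329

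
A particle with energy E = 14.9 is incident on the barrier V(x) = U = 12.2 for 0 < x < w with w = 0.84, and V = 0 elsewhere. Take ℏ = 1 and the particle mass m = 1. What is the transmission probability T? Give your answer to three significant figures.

T = 0.557

Above the barrier the interior wavenumber is k₂ = √(2m(E − U))/ℏ = 2.324, giving phase k₂w = 1.952.
Matching at both interfaces gives T⁻¹ = 1 + U² sin²(k₂w) / [4E(E − U)] = 1.797, hence T = 0.557.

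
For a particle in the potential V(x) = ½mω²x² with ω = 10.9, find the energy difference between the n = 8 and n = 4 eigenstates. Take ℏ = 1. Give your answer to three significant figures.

E_n = ℏω(n + ½), so ΔE = (8 − 4) ℏω = 4 × 10.9 = 43.60.

ΔE = 43.6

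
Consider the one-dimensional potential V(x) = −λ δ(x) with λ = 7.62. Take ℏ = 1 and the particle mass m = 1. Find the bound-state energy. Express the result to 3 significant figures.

E = -29.0

The bound state is ψ(x) = √κ e^{−κ|x|}. The derivative jump ψ'(0⁺) − ψ'(0⁻) = −(2mλ/ℏ²)ψ(0) fixes κ = mλ/ℏ² = 7.620.
Then E = −ℏ²κ²/(2m) = −mλ²/(2ℏ²) = -29.03.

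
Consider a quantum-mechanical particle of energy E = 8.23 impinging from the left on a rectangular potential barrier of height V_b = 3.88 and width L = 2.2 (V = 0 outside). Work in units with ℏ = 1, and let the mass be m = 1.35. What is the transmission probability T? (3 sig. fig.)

T = 0.913

Above the barrier the interior wavenumber is k₂ = √(2m(E − V_b))/ℏ = 3.427, giving phase k₂L = 7.540.
Matching at both interfaces gives T⁻¹ = 1 + V_b² sin²(k₂L) / [4E(E − V_b)] = 1.095, hence T = 0.913.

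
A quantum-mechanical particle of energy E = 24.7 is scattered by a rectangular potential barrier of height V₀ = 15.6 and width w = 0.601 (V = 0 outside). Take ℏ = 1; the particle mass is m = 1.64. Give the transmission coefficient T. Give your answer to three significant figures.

Above the barrier the interior wavenumber is k₂ = √(2m(E − V₀))/ℏ = 5.463, giving phase k₂w = 3.283.
T = [1 + V₀² sin²(k₂w) / (4E(E − V₀))]⁻¹ = 1/1.005 = 0.995.

T = 0.995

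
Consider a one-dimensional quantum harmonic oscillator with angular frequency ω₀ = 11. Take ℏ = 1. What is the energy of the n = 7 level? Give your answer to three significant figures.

The oscillator eigenvalues are E_n = ℏω₀(n + ½), so E_7 = 11 × 7.5 = 82.50.

E = 82.5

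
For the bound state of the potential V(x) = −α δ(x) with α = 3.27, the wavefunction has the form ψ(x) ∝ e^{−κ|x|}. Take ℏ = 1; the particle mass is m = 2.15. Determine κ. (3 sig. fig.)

κ = 7.03

Integrate −(ℏ²/2m)ψ'' − αδ(x)ψ = Eψ from −ε to +ε: the ψ'' term gives ψ'(0⁺) − ψ'(0⁻) and the δ term gives −(2mα/ℏ²)ψ(0).
With ψ ∝ e^{−κ|x|} this yields −2κ = −2mα/ℏ², so κ = mα/ℏ² = 7.031.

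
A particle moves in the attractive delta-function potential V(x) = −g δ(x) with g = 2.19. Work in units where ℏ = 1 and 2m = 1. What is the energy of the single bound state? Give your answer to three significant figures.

E = -1.20

For x ≠ 0 the bound state is ψ ∝ e^{−κ|x|}; integrating the TISE across the delta gives the cusp condition 2κ = 2mg/ℏ², so κ = 1.095.
Then E = −ℏ²κ²/(2m) = −mg²/(2ℏ²) = -1.199.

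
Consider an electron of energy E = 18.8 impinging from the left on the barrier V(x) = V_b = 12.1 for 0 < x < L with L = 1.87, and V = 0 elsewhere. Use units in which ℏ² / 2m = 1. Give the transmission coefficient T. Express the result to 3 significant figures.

T = 0.778

E > V_b: inside the barrier k₂ = √(2m(E − V_b))/ℏ = 2.588, k₂L = 4.840.
Matching at both interfaces gives T⁻¹ = 1 + V_b² sin²(k₂L) / [4E(E − V_b)] = 1.286, hence T = 0.778.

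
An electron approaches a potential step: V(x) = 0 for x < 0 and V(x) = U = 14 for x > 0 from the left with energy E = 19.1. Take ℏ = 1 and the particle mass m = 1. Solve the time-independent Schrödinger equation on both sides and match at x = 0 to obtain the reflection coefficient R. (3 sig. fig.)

On each side the TISE gives plane waves with k = √(2m(E − V))/ℏ: k₁ = √(2·1·19.1) = 6.181, k₂ = √(2·1·5.1) = 3.194.
Continuity of ψ and ψ′ at the step yields the reflection amplitude r = (k₁ − k₂)/(k₁ + k₂) = 0.3186; thus R = |r|² = 0.1015, T = 0.8985.

R = 0.102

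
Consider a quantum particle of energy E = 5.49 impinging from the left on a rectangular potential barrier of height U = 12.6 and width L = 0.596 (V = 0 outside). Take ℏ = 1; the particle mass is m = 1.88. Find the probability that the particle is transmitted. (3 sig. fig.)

Since E < U the interior solution is evanescent with decay constant κ = √(2m(U − E))/ℏ = 5.170.
κL = 3.082, sinh(κL) = 10.87.
Matching ψ, ψ′ at both faces gives T = [1 + U² sinh²(κL) / (4E(U − E))]⁻¹ = 1/121.2 = 0.00825.

T = 0.00825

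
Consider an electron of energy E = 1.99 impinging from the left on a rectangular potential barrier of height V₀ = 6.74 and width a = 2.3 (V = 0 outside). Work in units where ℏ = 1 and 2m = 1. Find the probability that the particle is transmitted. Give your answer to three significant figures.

Since E < V₀ the interior solution is evanescent with decay constant κ = √(2m(V₀ − E))/ℏ = 2.179.
κa = 5.013, sinh(κa) = 75.15.
The exact tunnelling result is T⁻¹ = 1 + V₀² sinh²(κa) / [4E(V₀ − E)] = 6787, so T = 0.000147.

T = 0.000147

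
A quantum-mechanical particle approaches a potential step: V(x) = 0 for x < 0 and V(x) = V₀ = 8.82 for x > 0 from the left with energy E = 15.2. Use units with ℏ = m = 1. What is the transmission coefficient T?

T = 0.954

On each side the TISE gives plane waves with k = √(2m(E − V))/ℏ: k₁ = √(2·1·15.2) = 5.514, k₂ = √(2·1·6.38) = 3.572.
Continuity of ψ and ψ′ at the step yields the reflection amplitude r = (k₁ − k₂)/(k₁ + k₂) = 0.2137; thus R = |r|² = 0.04566, T = 0.9543.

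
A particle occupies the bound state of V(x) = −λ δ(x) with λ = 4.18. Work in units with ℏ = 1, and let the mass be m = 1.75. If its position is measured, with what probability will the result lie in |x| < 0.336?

P = 0.993

The normalised bound state is ψ = √κ e^{−κ|x|} with κ = mλ/ℏ² = 7.315.
P(|x| < d) = ∫_{−d}^{d} κ e^{−2κ|x|} dx = 1 − e^{−2κd} = 1 − e^{−4.916} = 0.9927.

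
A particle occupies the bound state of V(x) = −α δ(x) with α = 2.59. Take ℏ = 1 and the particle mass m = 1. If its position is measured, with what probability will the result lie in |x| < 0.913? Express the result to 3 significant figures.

P = 0.991

The normalised bound state is ψ = √κ e^{−κ|x|} with κ = mα/ℏ² = 2.590.
P(|x| < d) = ∫_{−d}^{d} κ e^{−2κ|x|} dx = 1 − e^{−2κd} = 1 − e^{−4.729} = 0.9912.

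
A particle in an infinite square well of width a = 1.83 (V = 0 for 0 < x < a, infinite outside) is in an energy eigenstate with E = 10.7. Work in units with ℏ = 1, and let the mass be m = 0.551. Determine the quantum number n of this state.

n = 2

For an infinite well E_n = n²π²ℏ²/(2ma²), so n = (a/πℏ)√(2mE).
n = (1.83/π) × √(2 × 0.551 × 10.7) = 2.000 → n = 2.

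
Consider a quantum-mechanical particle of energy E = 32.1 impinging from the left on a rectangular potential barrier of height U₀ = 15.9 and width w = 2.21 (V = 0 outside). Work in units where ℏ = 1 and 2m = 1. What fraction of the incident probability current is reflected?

R = 0.0301

Above the barrier the interior wavenumber is k₂ = √(2m(E − U₀))/ℏ = 4.025, giving phase k₂w = 8.895.
Matching at both interfaces gives T⁻¹ = 1 + U₀² sin²(k₂w) / [4E(E − U₀)] = 1.031, hence T = 0.970.
R = 1 − T = 0.0301.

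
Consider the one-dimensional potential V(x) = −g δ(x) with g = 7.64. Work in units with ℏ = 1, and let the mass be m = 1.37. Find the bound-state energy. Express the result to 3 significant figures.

E = -40.0

The bound state is ψ(x) = √κ e^{−κ|x|}. The derivative jump ψ'(0⁺) − ψ'(0⁻) = −(2mg/ℏ²)ψ(0) fixes κ = mg/ℏ² = 10.47.
Then E = −ℏ²κ²/(2m) = −mg²/(2ℏ²) = -39.98.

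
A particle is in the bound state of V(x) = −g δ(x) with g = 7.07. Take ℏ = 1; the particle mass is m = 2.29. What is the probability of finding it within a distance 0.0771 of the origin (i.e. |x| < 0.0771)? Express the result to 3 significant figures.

The normalised bound state is ψ = √κ e^{−κ|x|} with κ = mg/ℏ² = 16.19.
P(|x| < d) = ∫_{−d}^{d} κ e^{−2κ|x|} dx = 1 − e^{−2κd} = 1 − e^{−2.497} = 0.9176.

P = 0.918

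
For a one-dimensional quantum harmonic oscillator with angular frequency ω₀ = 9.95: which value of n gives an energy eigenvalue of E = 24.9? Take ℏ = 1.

n = 2

E_n = ℏω₀(n + ½) ⇒ n = E/(ℏω₀) − ½ = 24.9/9.95 − 0.5 = 2.003 → n = 2.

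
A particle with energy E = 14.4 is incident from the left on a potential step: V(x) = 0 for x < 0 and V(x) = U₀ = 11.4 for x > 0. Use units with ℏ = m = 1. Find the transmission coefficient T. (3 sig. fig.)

T = 0.861

On each side the TISE gives plane waves with k = √(2m(E − V))/ℏ: k₁ = √(2·1·14.4) = 5.367, k₂ = √(2·1·3) = 2.449.
Continuity of ψ and ψ′ at the step yields the reflection amplitude r = (k₁ − k₂)/(k₁ + k₂) = 0.3732; thus R = |r|² = 0.1393, T = 0.8607.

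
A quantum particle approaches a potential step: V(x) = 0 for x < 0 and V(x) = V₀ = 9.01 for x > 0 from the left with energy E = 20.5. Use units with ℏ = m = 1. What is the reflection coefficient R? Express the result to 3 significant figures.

R = 0.0207

On each side the TISE gives plane waves with k = √(2m(E − V))/ℏ: k₁ = √(2·1·20.5) = 6.403, k₂ = √(2·1·11.49) = 4.794.
Matching ψ and ψ′ at x = 0 gives r = (k₁ − k₂)/(k₁ + k₂), so R = r² = 0.02066 and T = 1 − R = 0.9793.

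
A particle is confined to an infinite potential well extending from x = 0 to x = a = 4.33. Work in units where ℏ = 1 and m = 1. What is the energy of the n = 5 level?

The infinite-well eigenfunctions ψ_n = √(2/a) sin(nπx/a) vanish at both walls, giving E_n = n²π²ℏ²/(2ma²).
E_5 = 5² × π² / (2 × 1 × 4.33²) = 6.580.

E = 6.58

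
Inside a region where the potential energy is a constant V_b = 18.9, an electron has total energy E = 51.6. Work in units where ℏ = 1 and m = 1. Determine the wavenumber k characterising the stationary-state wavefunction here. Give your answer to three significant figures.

With E > V_b the solution is oscillatory, ψ ∝ e^{±ikx} with k = √(2m(E − V_b))/ℏ.
k = √(2 × 1 × 32.7) = 8.087.

k = 8.09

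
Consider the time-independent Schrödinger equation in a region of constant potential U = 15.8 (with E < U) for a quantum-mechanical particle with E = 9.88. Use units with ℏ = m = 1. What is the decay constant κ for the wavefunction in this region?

κ = 3.44

Since E < U the TISE in this region is ψ'' = κ²ψ with κ = √(2m(U − E))/ℏ.
κ = √(2 × 1 × 5.92) = 3.441.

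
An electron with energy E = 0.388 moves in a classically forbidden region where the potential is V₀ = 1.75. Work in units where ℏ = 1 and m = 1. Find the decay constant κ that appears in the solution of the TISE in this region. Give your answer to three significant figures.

Since E < V₀ the TISE in this region is ψ'' = κ²ψ with κ = √(2m(V₀ − E))/ℏ.
κ = √(2 × 1 × 1.362) = 1.650.

κ = 1.65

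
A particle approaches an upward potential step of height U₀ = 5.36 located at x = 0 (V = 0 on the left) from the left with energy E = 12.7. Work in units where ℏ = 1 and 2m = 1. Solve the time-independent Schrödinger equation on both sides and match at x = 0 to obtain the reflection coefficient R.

R = 0.0186

The wavenumbers are k₁ = √(2mE)/ℏ = 3.564 on the left and k₂ = √(2m(E − U₀))/ℏ = 2.709 on the right.
Continuity of ψ and ψ′ at the step yields the reflection amplitude r = (k₁ − k₂)/(k₁ + k₂) = 0.1362; thus R = |r|² = 0.01855, T = 0.9814.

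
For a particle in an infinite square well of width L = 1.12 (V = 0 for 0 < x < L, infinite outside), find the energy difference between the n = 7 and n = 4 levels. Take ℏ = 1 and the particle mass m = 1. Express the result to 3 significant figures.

ΔE = 130

E_n = n²π²ℏ²/(2mL²), so ΔE = (7² − 4²) π²ℏ²/(2mL²).
ΔE = 33 × π² / (2 × 1 × 1.12²) = 129.8.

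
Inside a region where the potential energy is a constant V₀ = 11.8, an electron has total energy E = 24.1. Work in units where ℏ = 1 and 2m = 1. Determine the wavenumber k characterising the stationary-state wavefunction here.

With E > V₀ the solution is oscillatory, ψ ∝ e^{±ikx} with k = √(2m(E − V₀))/ℏ.
k = √(2 × 0.5 × 12.3) = 3.507.

k = 3.51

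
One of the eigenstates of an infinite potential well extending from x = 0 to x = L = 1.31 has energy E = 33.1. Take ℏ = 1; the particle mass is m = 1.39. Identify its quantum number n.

n = 4

From E_n = n²π²ℏ²/(2mL²) invert to n = √(2mL²E)/(πℏ).
n = (1.31/π) × √(2 × 1.39 × 33.1) = 4.000 → n = 4.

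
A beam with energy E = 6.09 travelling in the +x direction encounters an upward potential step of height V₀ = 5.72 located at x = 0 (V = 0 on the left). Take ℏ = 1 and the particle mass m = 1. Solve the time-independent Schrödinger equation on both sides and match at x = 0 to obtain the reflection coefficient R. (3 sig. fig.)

R = 0.365

On each side the TISE gives plane waves with k = √(2m(E − V))/ℏ: k₁ = √(2·1·6.09) = 3.490, k₂ = √(2·1·0.37) = 0.8602.
Matching ψ and ψ′ at x = 0 gives r = (k₁ − k₂)/(k₁ + k₂), so R = r² = 0.3654 and T = 1 − R = 0.6346.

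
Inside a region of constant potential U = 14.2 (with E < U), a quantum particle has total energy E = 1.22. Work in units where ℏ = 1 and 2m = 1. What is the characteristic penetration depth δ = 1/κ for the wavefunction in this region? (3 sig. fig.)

δ = 0.278

Since E < U the TISE in this region is ψ'' = κ²ψ with κ = √(2m(U − E))/ℏ.
κ = √(2 × 0.5 × 12.98) = 3.603. The penetration depth is δ = 1/κ = 0.278.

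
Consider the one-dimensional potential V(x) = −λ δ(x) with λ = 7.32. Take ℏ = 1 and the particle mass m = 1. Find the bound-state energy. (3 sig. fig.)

For x ≠ 0 the bound state is ψ ∝ e^{−κ|x|}; integrating the TISE across the delta gives the cusp condition 2κ = 2mλ/ℏ², so κ = 7.320.
Then E = −ℏ²κ²/(2m) = −mλ²/(2ℏ²) = -26.79.

E = -26.8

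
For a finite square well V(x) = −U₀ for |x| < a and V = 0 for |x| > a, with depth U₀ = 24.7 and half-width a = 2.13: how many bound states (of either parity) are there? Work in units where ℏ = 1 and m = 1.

N = 10

Define the well-strength parameter z₀ = (a/ℏ)√(2mU₀) = 2.13 × √(2·1·24.7) = 14.97.
The even/odd transcendental equations gain one root per π/2 in z₀, giving N = 1 + ⌊2z₀/π⌋ = 1 + ⌊9.531⌋ = 10.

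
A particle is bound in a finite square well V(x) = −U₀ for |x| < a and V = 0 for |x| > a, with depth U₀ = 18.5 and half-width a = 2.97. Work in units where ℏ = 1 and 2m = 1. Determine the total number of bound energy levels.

N = 9

Define the well-strength parameter z₀ = (a/ℏ)√(2mU₀) = 2.97 × √(2·0.5·18.5) = 12.77.
The even/odd transcendental equations gain one root per π/2 in z₀, giving N = 1 + ⌊2z₀/π⌋ = 1 + ⌊8.132⌋ = 9.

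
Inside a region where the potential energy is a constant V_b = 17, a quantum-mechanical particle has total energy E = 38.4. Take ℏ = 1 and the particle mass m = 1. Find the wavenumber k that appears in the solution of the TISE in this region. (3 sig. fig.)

k = 6.54

With E > V_b the solution is oscillatory, ψ ∝ e^{±ikx} with k = √(2m(E − V_b))/ℏ.
k = √(2 × 1 × 21.4) = 6.542.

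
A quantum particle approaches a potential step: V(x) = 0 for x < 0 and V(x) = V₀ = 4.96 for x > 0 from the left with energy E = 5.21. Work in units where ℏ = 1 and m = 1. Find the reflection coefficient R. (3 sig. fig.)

The wavenumbers are k₁ = √(2mE)/ℏ = 3.228 on the left and k₂ = √(2m(E − V₀))/ℏ = 0.7071 on the right.
Matching ψ and ψ′ at x = 0 gives r = (k₁ − k₂)/(k₁ + k₂), so R = r² = 0.4104 and T = 1 − R = 0.5896.

R = 0.410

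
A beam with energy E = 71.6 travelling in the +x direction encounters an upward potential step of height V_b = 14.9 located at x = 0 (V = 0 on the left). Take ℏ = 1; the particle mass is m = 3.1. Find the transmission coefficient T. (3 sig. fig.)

The wavenumbers are k₁ = √(2mE)/ℏ = 21.07 on the left and k₂ = √(2m(E − V_b))/ℏ = 18.75 on the right.
Continuity of ψ and ψ′ at the step yields the reflection amplitude r = (k₁ − k₂)/(k₁ + k₂) = 0.05826; thus R = |r|² = 0.003395, T = 0.9966.

T = 0.997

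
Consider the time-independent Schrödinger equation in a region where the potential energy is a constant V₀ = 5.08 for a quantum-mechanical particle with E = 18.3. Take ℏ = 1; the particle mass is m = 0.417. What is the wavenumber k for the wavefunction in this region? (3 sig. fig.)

With E > V₀ the solution is oscillatory, ψ ∝ e^{±ikx} with k = √(2m(E − V₀))/ℏ.
k = √(2 × 0.417 × 13.22) = 3.320.

k = 3.32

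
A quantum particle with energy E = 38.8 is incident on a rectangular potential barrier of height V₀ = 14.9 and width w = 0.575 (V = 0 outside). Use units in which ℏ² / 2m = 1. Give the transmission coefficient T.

Above the barrier the interior wavenumber is k₂ = √(2m(E − V₀))/ℏ = 4.889, giving phase k₂w = 2.811.
Matching at both interfaces gives T⁻¹ = 1 + V₀² sin²(k₂w) / [4E(E − V₀)] = 1.006, hence T = 0.994.

T = 0.994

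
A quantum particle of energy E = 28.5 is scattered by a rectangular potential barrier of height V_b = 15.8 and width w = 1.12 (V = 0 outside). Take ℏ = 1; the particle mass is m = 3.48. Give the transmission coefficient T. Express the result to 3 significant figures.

T = 0.879

Above the barrier the interior wavenumber is k₂ = √(2m(E − V_b))/ℏ = 9.402, giving phase k₂w = 10.53.
T = [1 + V_b² sin²(k₂w) / (4E(E − V_b))]⁻¹ = 1/1.138 = 0.879.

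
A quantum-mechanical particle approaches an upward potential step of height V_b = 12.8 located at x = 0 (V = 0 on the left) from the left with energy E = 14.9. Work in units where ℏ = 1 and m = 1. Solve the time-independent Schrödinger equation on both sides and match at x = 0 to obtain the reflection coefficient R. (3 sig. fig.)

R = 0.206

The wavenumbers are k₁ = √(2mE)/ℏ = 5.459 on the left and k₂ = √(2m(E − V_b))/ℏ = 2.049 on the right.
Matching ψ and ψ′ at x = 0 gives r = (k₁ − k₂)/(k₁ + k₂), so R = r² = 0.2062 and T = 1 − R = 0.7938.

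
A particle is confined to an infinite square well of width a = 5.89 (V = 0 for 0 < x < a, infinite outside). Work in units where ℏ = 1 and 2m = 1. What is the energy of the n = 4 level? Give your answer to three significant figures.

E = 4.55

The infinite-well eigenfunctions ψ_n = √(2/a) sin(nπx/a) vanish at both walls, giving E_n = n²π²ℏ²/(2ma²).
E_4 = 4² × π² / (2 × 0.5 × 5.89²) = 4.552.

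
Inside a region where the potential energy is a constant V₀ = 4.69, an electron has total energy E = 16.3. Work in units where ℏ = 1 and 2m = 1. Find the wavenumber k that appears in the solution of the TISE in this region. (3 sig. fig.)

With E > V₀ the solution is oscillatory, ψ ∝ e^{±ikx} with k = √(2m(E − V₀))/ℏ.
k = √(2 × 0.5 × 11.61) = 3.407.

k = 3.41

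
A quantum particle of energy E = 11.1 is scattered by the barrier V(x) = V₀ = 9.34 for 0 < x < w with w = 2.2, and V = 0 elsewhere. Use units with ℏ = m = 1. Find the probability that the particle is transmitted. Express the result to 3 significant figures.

T = 0.563

E > V₀: inside the barrier k₂ = √(2m(E − V₀))/ℏ = 1.876, k₂w = 4.128.
T = [1 + V₀² sin²(k₂w) / (4E(E − V₀))]⁻¹ = 1/1.776 = 0.563.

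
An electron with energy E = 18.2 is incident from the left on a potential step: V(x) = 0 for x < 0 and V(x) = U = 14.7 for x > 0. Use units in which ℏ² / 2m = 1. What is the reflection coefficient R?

On each side the TISE gives plane waves with k = √(2m(E − V))/ℏ: k₁ = √(2·½·18.2) = 4.266, k₂ = √(2·½·3.5) = 1.871.
Continuity of ψ and ψ′ at the step yields the reflection amplitude r = (k₁ − k₂)/(k₁ + k₂) = 0.3903; thus R = |r|² = 0.1523, T = 0.8477.

R = 0.152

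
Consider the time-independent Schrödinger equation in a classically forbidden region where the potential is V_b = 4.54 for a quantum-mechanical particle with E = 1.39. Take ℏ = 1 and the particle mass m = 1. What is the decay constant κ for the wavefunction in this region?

κ = 2.51

Since E < V_b the TISE in this region is ψ'' = κ²ψ with κ = √(2m(V_b − E))/ℏ.
κ = √(2 × 1 × 3.15) = 2.510.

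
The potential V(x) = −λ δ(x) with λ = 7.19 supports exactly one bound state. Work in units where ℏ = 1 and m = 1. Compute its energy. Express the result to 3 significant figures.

The bound state is ψ(x) = √κ e^{−κ|x|}. The derivative jump ψ'(0⁺) − ψ'(0⁻) = −(2mλ/ℏ²)ψ(0) fixes κ = mλ/ℏ² = 7.190.
Then E = −ℏ²κ²/(2m) = −mλ²/(2ℏ²) = -25.85.

E = -25.8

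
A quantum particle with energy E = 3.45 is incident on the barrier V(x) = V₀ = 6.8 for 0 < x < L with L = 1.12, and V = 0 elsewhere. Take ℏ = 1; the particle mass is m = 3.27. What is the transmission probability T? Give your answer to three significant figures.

T = 0.000112

E < V₀: inside the barrier ψ ∝ e^{±κx} with κ = √(2m(V₀ − E))/ℏ = 4.681.
κL = 5.242, sinh(κL) = 94.56.
Matching ψ, ψ′ at both faces gives T = [1 + V₀² sinh²(κL) / (4E(V₀ − E))]⁻¹ = 1/8944 = 0.000112.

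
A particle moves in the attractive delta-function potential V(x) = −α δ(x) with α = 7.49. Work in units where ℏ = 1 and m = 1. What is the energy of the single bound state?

The bound state is ψ(x) = √κ e^{−κ|x|}. The derivative jump ψ'(0⁺) − ψ'(0⁻) = −(2mα/ℏ²)ψ(0) fixes κ = mα/ℏ² = 7.490.
Then E = −ℏ²κ²/(2m) = −mα²/(2ℏ²) = -28.05.

E = -28.1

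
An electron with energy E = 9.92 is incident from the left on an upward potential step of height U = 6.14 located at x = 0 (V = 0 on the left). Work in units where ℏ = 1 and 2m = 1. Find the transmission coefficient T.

T = 0.944

The wavenumbers are k₁ = √(2mE)/ℏ = 3.150 on the left and k₂ = √(2m(E − U))/ℏ = 1.944 on the right.
Continuity of ψ and ψ′ at the step yields the reflection amplitude r = (k₁ − k₂)/(k₁ + k₂) = 0.2366; thus R = |r|² = 0.05600, T = 0.9440.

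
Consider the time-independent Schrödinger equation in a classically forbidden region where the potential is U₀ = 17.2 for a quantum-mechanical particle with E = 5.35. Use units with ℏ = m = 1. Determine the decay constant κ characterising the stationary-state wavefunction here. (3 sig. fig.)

κ = 4.87

Since E < U₀ the TISE in this region is ψ'' = κ²ψ with κ = √(2m(U₀ − E))/ℏ.
κ = √(2 × 1 × 11.85) = 4.868.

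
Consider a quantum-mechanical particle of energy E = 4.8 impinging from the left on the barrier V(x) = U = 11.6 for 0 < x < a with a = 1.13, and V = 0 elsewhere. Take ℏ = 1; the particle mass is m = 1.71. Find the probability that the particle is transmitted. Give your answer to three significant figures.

Since E < U the interior solution is evanescent with decay constant κ = √(2m(U − E))/ℏ = 4.822.
κa = 5.449, sinh(κa) = 116.3.
The exact tunnelling result is T⁻¹ = 1 + U² sinh²(κa) / [4E(U − E)] = 13940, so T = 0.0000717.

T = 0.0000717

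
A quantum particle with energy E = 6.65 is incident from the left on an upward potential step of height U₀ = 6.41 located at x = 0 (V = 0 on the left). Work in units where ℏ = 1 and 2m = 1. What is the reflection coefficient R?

R = 0.463

The wavenumbers are k₁ = √(2mE)/ℏ = 2.579 on the left and k₂ = √(2m(E − U₀))/ℏ = 0.4899 on the right.
Continuity of ψ and ψ′ at the step yields the reflection amplitude r = (k₁ − k₂)/(k₁ + k₂) = 0.6807; thus R = |r|² = 0.4634, T = 0.5366.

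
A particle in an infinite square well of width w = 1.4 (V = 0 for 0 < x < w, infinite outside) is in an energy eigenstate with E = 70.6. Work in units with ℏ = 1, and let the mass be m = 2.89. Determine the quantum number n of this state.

For an infinite well E_n = n²π²ℏ²/(2mw²), so n = (w/πℏ)√(2mE).
n = (1.4/π) × √(2 × 2.89 × 70.6) = 9.002 → n = 9.

n = 9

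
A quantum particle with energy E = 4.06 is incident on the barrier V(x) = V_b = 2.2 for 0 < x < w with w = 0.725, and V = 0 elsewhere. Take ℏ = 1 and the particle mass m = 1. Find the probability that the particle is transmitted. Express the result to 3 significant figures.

T = 0.865

Above the barrier the interior wavenumber is k₂ = √(2m(E − V_b))/ℏ = 1.929, giving phase k₂w = 1.398.
T = [1 + V_b² sin²(k₂w) / (4E(E − V_b))]⁻¹ = 1/1.156 = 0.865.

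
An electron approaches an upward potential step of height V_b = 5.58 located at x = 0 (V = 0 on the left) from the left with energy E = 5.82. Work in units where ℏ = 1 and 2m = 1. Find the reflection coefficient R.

The wavenumbers are k₁ = √(2mE)/ℏ = 2.412 on the left and k₂ = √(2m(E − V_b))/ℏ = 0.4899 on the right.
Continuity of ψ and ψ′ at the step yields the reflection amplitude r = (k₁ − k₂)/(k₁ + k₂) = 0.6624; thus R = |r|² = 0.4388, T = 0.5612.

R = 0.439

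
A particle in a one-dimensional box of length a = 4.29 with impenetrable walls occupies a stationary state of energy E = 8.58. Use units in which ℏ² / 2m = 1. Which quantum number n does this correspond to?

From E_n = n²π²ℏ²/(2ma²) invert to n = √(2ma²E)/(πℏ).
n = (4.29/π) × √(2 × 0.5 × 8.58) = 4.000 → n = 4.

n = 4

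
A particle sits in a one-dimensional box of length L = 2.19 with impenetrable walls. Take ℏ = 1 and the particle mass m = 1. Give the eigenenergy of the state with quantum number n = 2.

E = 4.12

The infinite-well eigenfunctions ψ_n = √(2/L) sin(nπx/L) vanish at both walls, giving E_n = n²π²ℏ²/(2mL²).
E_2 = 2² × π² / (2 × 1 × 2.19²) = 4.116.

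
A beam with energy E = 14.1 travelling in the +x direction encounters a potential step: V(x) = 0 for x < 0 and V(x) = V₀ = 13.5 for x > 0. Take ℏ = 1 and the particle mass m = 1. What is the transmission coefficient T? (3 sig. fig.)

On each side the TISE gives plane waves with k = √(2m(E − V))/ℏ: k₁ = √(2·1·14.1) = 5.310, k₂ = √(2·1·0.6) = 1.095.
Matching ψ and ψ′ at x = 0 gives r = (k₁ − k₂)/(k₁ + k₂), so R = r² = 0.4329 and T = 1 − R = 0.5671.

T = 0.567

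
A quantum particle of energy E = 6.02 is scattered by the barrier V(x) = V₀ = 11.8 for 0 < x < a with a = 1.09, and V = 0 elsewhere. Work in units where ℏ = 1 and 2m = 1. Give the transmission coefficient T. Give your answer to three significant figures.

E < V₀: inside the barrier ψ ∝ e^{±κx} with κ = √(2m(V₀ − E))/ℏ = 2.404.
κa = 2.621, sinh(κa) = 6.835.
The exact tunnelling result is T⁻¹ = 1 + V₀² sinh²(κa) / [4E(V₀ − E)] = 47.74, so T = 0.0209.

T = 0.0209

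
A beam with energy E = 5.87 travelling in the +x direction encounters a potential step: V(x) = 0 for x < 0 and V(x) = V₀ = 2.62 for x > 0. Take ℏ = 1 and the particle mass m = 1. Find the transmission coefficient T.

T = 0.978

The wavenumbers are k₁ = √(2mE)/ℏ = 3.426 on the left and k₂ = √(2m(E − V₀))/ℏ = 2.550 on the right.
Matching ψ and ψ′ at x = 0 gives r = (k₁ − k₂)/(k₁ + k₂), so R = r² = 0.02153 and T = 1 − R = 0.9785.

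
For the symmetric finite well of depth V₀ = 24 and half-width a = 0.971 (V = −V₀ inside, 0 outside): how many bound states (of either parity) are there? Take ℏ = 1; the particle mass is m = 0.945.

The dimensionless depth is z₀ = a√(2mV₀)/ℏ = 0.971 × √(45.36) = 6.540.
The even/odd transcendental equations gain one root per π/2 in z₀, giving N = 1 + ⌊2z₀/π⌋ = 1 + ⌊4.163⌋ = 5.

N = 5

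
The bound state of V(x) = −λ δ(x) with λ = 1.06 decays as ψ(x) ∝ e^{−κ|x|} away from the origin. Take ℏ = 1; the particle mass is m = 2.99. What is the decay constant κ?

κ = 3.17

Integrate −(ℏ²/2m)ψ'' − λδ(x)ψ = Eψ from −ε to +ε: the ψ'' term gives ψ'(0⁺) − ψ'(0⁻) and the δ term gives −(2mλ/ℏ²)ψ(0).
With ψ ∝ e^{−κ|x|} this yields −2κ = −2mλ/ℏ², so κ = mλ/ℏ² = 3.169.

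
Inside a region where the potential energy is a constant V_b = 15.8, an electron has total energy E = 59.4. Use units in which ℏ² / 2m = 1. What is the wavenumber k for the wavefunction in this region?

k = 6.60

With E > V_b the solution is oscillatory, ψ ∝ e^{±ikx} with k = √(2m(E − V_b))/ℏ.
k = √(2 × 0.5 × 43.6) = 6.603.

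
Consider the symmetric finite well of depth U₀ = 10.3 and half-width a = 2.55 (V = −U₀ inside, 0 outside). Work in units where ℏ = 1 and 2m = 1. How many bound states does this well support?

N = 6

The dimensionless depth is z₀ = a√(2mU₀)/ℏ = 2.55 × √(10.30) = 8.184.
The even/odd transcendental equations gain one root per π/2 in z₀, giving N = 1 + ⌊2z₀/π⌋ = 1 + ⌊5.210⌋ = 6.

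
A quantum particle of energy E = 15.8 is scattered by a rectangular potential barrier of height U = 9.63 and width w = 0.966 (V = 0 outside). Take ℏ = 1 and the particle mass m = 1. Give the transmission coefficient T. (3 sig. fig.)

T = 0.985

E > U: inside the barrier k₂ = √(2m(E − U))/ℏ = 3.513, k₂w = 3.393.
Matching at both interfaces gives T⁻¹ = 1 + U² sin²(k₂w) / [4E(E − U)] = 1.015, hence T = 0.985.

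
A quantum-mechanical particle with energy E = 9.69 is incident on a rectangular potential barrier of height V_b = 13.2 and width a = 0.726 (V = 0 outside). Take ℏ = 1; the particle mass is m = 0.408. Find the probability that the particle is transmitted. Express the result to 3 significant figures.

T = 0.242

Since E < V_b the interior solution is evanescent with decay constant κ = √(2m(V_b − E))/ℏ = 1.692.
κa = 1.229, sinh(κa) = 1.562.
The exact tunnelling result is T⁻¹ = 1 + V_b² sinh²(κa) / [4E(V_b − E)] = 4.125, so T = 0.242.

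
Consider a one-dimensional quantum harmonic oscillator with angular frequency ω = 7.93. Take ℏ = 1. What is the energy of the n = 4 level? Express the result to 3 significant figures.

E = 35.7

The oscillator eigenvalues are E_n = ℏω(n + ½), so E_4 = 7.93 × 4.5 = 35.69.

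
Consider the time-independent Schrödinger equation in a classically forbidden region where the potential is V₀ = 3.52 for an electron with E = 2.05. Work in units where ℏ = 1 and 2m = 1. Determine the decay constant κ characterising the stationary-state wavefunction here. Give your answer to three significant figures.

Since E < V₀ the TISE in this region is ψ'' = κ²ψ with κ = √(2m(V₀ − E))/ℏ.
κ = √(2 × 0.5 × 1.47) = 1.212.

κ = 1.21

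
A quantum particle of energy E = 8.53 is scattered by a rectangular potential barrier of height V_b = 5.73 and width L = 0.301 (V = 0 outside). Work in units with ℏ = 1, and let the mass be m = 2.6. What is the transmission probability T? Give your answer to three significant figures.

E > V_b: inside the barrier k₂ = √(2m(E − V_b))/ℏ = 3.816, k₂L = 1.149.
T = [1 + V_b² sin²(k₂L) / (4E(E − V_b))]⁻¹ = 1/1.286 = 0.778.

T = 0.778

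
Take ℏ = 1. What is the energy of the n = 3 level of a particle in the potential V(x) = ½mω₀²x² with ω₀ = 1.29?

E = 4.52

The oscillator eigenvalues are E_n = ℏω₀(n + ½), so E_3 = 1.29 × 3.5 = 4.515.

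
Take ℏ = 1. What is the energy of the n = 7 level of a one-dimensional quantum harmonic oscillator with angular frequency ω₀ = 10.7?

The oscillator eigenvalues are E_n = ℏω₀(n + ½), so E_7 = 10.7 × 7.5 = 80.25.

E = 80.3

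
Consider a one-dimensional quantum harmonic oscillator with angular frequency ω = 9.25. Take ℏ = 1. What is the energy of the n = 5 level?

E = 50.9

Using E_n = (n + ½)ℏω: E_5 = 5.5 × 9.25 = 50.88.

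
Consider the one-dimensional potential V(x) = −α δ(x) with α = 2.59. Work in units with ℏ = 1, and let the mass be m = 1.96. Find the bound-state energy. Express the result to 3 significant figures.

For x ≠ 0 the bound state is ψ ∝ e^{−κ|x|}; integrating the TISE across the delta gives the cusp condition 2κ = 2mα/ℏ², so κ = 5.076.
Then E = −ℏ²κ²/(2m) = −mα²/(2ℏ²) = -6.574.

E = -6.57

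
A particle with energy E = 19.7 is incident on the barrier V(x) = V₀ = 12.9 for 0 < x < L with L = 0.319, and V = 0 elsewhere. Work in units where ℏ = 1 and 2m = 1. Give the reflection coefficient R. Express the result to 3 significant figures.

E > V₀: inside the barrier k₂ = √(2m(E − V₀))/ℏ = 2.608, k₂L = 0.8319.
Matching at both interfaces gives T⁻¹ = 1 + V₀² sin²(k₂L) / [4E(E − V₀)] = 1.170, hence T = 0.855.
R = 1 − T = 0.145.

R = 0.145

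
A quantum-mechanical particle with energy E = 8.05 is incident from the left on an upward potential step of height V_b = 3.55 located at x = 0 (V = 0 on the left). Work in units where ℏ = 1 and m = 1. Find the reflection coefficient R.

The wavenumbers are k₁ = √(2mE)/ℏ = 4.012 on the left and k₂ = √(2m(E − V_b))/ℏ = 3.000 on the right.
Matching ψ and ψ′ at x = 0 gives r = (k₁ − k₂)/(k₁ + k₂), so R = r² = 0.02085 and T = 1 − R = 0.9792.

R = 0.0208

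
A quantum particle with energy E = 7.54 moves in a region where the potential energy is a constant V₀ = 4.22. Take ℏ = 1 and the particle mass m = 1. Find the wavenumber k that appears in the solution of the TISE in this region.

k = 2.58

With E > V₀ the solution is oscillatory, ψ ∝ e^{±ikx} with k = √(2m(E − V₀))/ℏ.
k = √(2 × 1 × 3.32) = 2.577.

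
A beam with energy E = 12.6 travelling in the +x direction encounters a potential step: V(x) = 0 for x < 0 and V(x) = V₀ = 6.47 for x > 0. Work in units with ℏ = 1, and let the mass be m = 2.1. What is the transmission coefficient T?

On each side the TISE gives plane waves with k = √(2m(E − V))/ℏ: k₁ = √(2·2.1·12.6) = 7.275, k₂ = √(2·2.1·6.13) = 5.074.
Continuity of ψ and ψ′ at the step yields the reflection amplitude r = (k₁ − k₂)/(k₁ + k₂) = 0.1782; thus R = |r|² = 0.03176, T = 0.9682.

T = 0.968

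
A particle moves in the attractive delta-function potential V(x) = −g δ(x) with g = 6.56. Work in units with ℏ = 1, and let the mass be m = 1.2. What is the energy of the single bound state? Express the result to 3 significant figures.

E = -25.8

The bound state is ψ(x) = √κ e^{−κ|x|}. The derivative jump ψ'(0⁺) − ψ'(0⁻) = −(2mg/ℏ²)ψ(0) fixes κ = mg/ℏ² = 7.872.
Then E = −ℏ²κ²/(2m) = −mg²/(2ℏ²) = -25.82.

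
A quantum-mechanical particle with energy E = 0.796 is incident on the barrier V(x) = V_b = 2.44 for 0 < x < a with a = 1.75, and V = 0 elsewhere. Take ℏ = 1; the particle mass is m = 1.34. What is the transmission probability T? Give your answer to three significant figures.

E < V_b: inside the barrier ψ ∝ e^{±κx} with κ = √(2m(V_b − E))/ℏ = 2.099.
κa = 3.673, sinh(κa) = 19.68.
The exact tunnelling result is T⁻¹ = 1 + V_b² sinh²(κa) / [4E(V_b − E)] = 441.4, so T = 0.00227.

T = 0.00227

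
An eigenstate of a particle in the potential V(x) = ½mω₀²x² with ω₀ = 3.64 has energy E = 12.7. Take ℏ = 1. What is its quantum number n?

E_n = ℏω₀(n + ½) ⇒ n = E/(ℏω₀) − ½ = 12.7/3.64 − 0.5 = 2.989 → n = 3.

n = 3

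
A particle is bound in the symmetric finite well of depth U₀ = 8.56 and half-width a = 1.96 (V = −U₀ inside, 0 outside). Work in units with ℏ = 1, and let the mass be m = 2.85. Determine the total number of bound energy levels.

Define the well-strength parameter z₀ = (a/ℏ)√(2mU₀) = 1.96 × √(2·2.85·8.56) = 13.69.
The even/odd transcendental equations gain one root per π/2 in z₀, giving N = 1 + ⌊2z₀/π⌋ = 1 + ⌊8.716⌋ = 9.

N = 9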